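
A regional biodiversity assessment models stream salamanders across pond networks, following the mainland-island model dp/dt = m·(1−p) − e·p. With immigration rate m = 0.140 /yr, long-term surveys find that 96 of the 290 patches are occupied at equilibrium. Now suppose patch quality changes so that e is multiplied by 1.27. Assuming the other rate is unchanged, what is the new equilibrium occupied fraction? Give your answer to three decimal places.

Observed p* = 96/290 = 0.33103.
Balance m(1−p*) = e·p* gives e = m(1−p*)/p* = 0.140×0.66897/0.33103 = 0.28292.
New p* = m/(m+e) = 0.14000/(0.14000+0.35931) = 0.28039.

0.280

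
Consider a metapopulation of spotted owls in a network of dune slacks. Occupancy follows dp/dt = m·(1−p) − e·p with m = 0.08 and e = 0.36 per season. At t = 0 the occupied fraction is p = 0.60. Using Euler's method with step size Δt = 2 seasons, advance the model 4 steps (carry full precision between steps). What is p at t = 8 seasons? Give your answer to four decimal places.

0.1819

Update rule: p ← p + [m·(1−p) − e·p]·Δt with Δt = 2.
step 1: Δp = -0.36800, p = 0.23200
step 2: Δp = -0.04416, p = 0.18784
step 3: Δp = -0.00530, p = 0.18254
step 4: Δp = -0.00064, p = 0.18190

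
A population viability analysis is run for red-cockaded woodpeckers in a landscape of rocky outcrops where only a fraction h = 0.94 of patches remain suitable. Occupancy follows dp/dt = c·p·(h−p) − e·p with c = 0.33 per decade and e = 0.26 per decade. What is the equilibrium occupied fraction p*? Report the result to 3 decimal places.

0.152

Setting dp/dt = 0 and dividing by p* gives c·(h−p*) = e.
So p* = h − e/c = 0.94 − 0.26/0.33 = 0.94 − 0.7879 = 0.1521.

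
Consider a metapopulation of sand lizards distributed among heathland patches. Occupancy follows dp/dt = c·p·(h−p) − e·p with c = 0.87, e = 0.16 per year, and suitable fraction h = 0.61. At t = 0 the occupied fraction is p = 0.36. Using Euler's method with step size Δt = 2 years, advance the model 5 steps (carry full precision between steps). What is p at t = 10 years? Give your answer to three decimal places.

0.426

Update rule: p ← p + [c·p·(h−p) − e·p]·Δt with Δt = 2.
  1  |  dp/dt·Δt = +0.041400  |  p_1 = 0.401400
  2  |  dp/dt·Δt = +0.017246  |  p_2 = 0.418646
  3  |  dp/dt·Δt = +0.005424  |  p_3 = 0.424070
  4  |  dp/dt·Δt = +0.001492  |  p_4 = 0.425562
  5  |  dp/dt·Δt = +0.000392  |  p_5 = 0.425954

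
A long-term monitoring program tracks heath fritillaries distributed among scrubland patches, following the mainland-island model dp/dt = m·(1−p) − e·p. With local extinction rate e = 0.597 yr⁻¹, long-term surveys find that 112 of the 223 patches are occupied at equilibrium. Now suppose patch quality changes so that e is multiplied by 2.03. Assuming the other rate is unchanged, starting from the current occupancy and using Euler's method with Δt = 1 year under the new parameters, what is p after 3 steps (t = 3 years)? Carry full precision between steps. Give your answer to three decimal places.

0.240

Observed p* = 112/223 = 0.50224.
Balance m(1−p*) = e·p* gives m = e·p*/(1−p*) = 0.597×0.50224/0.49776 = 0.60238.
Starting from p₀ = 0.50224; update p ← p + (dp/dt)·Δt with the new parameters.
step 1: Δp = -0.30883, p = 0.19341
step 2: Δp = +0.25148, p = 0.44489
step 3: Δp = -0.20478, p = 0.24011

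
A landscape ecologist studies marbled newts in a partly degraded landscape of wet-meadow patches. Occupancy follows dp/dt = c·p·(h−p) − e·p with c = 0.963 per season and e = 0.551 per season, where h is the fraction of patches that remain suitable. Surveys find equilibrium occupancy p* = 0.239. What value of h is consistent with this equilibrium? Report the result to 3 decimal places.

At equilibrium c(h−p*) = e, so h = p* + e/c.
h = 0.239 + 0.551/0.963 = 0.239 + 0.5722 = 0.8112.

0.811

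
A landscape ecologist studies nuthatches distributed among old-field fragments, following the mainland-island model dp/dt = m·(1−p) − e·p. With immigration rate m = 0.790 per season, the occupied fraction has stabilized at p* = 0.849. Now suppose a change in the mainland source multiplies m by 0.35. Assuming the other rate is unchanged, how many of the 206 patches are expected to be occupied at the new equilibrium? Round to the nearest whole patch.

137

Balance m(1−p*) = e·p* gives e = m(1−p*)/p* = 0.790×0.15100/0.84900 = 0.14051.
New p* = m/(m+e) = 0.27650/(0.27650+0.14051) = 0.66305.
Expected occupied = 206 × 0.66305 = 136.59 ≈ 137.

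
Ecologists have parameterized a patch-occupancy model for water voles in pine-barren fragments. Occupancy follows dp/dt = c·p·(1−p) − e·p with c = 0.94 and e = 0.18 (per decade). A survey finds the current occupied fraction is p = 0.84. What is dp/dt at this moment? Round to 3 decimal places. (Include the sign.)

-0.025

Colonization term: c·p·(1−p) = 0.94×0.84×0.1600 = 0.12634.
Extinction term: e·p = 0.15120.
dp/dt = 0.12634 − 0.15120 = -0.02486.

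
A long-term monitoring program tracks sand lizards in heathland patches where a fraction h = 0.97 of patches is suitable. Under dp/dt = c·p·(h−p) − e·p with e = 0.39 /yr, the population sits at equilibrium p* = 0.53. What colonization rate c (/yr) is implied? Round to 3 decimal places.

At equilibrium c(h−p*) = e, so c = e/(h−p*).
c = 0.39/(0.97 − 0.53) = 0.39/0.4400 = 0.8864.

0.886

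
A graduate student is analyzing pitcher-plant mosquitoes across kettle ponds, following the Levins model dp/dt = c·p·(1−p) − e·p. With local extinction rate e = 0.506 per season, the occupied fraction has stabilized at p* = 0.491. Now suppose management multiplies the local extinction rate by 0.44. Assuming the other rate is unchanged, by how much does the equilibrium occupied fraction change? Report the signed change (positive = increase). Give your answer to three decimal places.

Balance c(1−p*) = e gives c = e/(1 − 0.49100) = 0.506/0.50900 = 0.99411.
New p* = 1 − e/c = 1 − 0.22264/0.99411 = 0.77604.
Δp* = 0.77604 − 0.49100 = +0.28504.

0.285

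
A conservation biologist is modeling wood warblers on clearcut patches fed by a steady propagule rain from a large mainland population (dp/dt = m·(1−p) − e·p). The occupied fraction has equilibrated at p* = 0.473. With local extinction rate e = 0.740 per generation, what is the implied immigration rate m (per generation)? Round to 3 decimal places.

0.664

At equilibrium m(1−p*) = e·p*, so m = e·p*/(1−p*).
m = 0.740 × 0.473 / 0.5270 = 0.3500/0.5270 = 0.6642.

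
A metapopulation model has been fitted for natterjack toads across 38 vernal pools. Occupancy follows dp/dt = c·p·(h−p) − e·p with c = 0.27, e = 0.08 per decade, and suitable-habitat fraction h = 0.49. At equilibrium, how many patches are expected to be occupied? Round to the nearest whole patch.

7

p* = h − e/c = 0.49 − 0.2963 = 0.1937.
Expected occupied patches = N × p* = 38 × 0.1937 = 7.36 ≈ 7.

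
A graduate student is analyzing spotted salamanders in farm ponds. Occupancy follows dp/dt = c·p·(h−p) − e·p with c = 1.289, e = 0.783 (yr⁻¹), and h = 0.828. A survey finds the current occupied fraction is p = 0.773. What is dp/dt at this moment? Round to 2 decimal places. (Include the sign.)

-0.55

Colonization term: c·p·(h−p) = 1.289×0.773×0.0550 = 0.05480.
Extinction term: e·p = 0.60526.
dp/dt = 0.05480 − 0.60526 = -0.55046.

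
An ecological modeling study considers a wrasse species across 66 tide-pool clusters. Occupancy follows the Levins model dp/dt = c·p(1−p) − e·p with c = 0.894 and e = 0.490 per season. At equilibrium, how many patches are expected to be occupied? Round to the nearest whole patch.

p* = 1 − e/c = 1 − 0.490/0.894 = 0.4519.
Expected occupied patches = N × p* = 66 × 0.4519 = 29.83 ≈ 30.

30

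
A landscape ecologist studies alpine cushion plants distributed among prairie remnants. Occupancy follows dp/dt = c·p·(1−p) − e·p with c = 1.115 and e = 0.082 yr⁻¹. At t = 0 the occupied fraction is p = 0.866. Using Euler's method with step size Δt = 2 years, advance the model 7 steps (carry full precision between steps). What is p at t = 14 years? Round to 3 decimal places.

Update rule: p ← p + [c·p·(1−p) − e·p]·Δt with Δt = 2.
p: 0.86600 → 0.98275  (Δp = +0.11675)
p: 0.98275 → 0.85938  (Δp = -0.12338)
p: 0.85938 → 0.98793  (Δp = +0.12855)
p: 0.98793 → 0.85250  (Δp = -0.13543)
p: 0.85250 → 0.99310  (Δp = +0.14060)
p: 0.99310 → 0.84551  (Δp = -0.14758)
p: 0.84551 → 0.99813  (Δp = +0.15262)

0.998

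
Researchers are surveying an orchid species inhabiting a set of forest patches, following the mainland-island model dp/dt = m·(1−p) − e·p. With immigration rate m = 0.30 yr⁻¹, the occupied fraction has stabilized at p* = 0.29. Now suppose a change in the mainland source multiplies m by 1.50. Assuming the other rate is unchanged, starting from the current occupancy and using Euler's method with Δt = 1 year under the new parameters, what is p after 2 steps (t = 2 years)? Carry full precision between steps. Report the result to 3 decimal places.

0.377

Balance m(1−p*) = e·p* gives e = m(1−p*)/p* = 0.30×0.71000/0.29000 = 0.73448.
Starting from p₀ = 0.29000; update p ← p + (dp/dt)·Δt with the new parameters.
p: 0.29000 → 0.39650  (Δp = +0.10650)
p: 0.39650 → 0.37685  (Δp = -0.01965)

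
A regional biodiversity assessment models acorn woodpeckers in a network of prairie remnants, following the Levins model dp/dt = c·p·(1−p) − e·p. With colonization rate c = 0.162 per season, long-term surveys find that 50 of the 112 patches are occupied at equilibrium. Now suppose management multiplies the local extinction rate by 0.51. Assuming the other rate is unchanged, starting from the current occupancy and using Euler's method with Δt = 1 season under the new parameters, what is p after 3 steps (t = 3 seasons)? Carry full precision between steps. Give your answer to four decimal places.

Observed p* = 50/112 = 0.44643.
Balance c(1−p*) = e gives e = 0.162×(1 − 0.44643) = 0.08968.
Starting from p₀ = 0.44643; update p ← p + (dp/dt)·Δt with the new parameters.
step 1: Δp = +0.01962, p = 0.46605
step 2: Δp = +0.01900, p = 0.48504
step 3: Δp = +0.01828, p = 0.50332

0.5033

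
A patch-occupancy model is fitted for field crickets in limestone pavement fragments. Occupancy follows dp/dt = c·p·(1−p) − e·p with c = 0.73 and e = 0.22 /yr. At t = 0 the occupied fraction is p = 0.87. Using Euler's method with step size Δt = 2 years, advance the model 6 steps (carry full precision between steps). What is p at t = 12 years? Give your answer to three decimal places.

0.699

Update rule: p ← p + [c·p·(1−p) − e·p]·Δt with Δt = 2.
  1  |  dp/dt·Δt = -0.217674  |  p_1 = 0.652326
  2  |  dp/dt·Δt = +0.044100  |  p_2 = 0.696426
  3  |  dp/dt·Δt = +0.002241  |  p_3 = 0.698667
  4  |  dp/dt·Δt = -0.000038  |  p_4 = 0.698629
  5  |  dp/dt·Δt = +0.000001  |  p_5 = 0.698630
  6  |  dp/dt·Δt = -0.000000  |  p_6 = 0.698630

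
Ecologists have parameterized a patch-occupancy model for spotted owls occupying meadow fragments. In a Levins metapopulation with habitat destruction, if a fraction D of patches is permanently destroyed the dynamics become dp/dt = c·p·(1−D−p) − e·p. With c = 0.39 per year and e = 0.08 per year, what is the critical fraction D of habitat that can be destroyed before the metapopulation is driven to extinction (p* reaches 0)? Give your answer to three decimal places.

The nontrivial equilibrium is p* = (1−D) − e/c; extinction occurs when this hits zero.
So D_crit = 1 − e/c = 1 − 0.08/0.39 = 1 − 0.2051 = 0.7949.
This equals the undisturbed p*, a classic result of Lande's extension.

0.795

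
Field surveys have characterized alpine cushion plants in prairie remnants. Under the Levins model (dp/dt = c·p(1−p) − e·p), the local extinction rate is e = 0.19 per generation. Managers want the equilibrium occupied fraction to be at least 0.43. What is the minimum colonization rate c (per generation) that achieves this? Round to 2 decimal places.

0.33

p* = 1 − e/c ≥ 0.43 requires e/c ≤ 0.5700, i.e. c ≥ e/0.5700.
c_min = 0.19/0.5700 = 0.3333.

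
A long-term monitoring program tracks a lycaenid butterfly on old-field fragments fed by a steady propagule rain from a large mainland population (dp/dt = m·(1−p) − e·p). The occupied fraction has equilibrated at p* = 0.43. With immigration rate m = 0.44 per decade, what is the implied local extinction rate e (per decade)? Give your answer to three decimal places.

0.583

At equilibrium m(1−p*) = e·p*, so e = m(1−p*)/p*.
e = 0.44 × 0.5700 / 0.43 = 0.5833.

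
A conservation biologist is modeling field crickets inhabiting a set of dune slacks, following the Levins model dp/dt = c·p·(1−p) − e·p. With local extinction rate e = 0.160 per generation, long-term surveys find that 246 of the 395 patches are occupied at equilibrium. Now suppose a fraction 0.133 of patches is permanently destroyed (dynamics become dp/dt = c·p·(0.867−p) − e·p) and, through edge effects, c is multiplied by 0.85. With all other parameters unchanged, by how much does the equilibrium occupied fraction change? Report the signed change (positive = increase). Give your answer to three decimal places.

Observed p* = 246/395 = 0.62278.
Balance c(1−p*) = e gives c = e/(1 − 0.62278) = 0.160/0.37722 = 0.42416.
New p* = 0.867 − e/c = 0.867 − 0.16000/0.36054 = 0.42322.
Δp* = 0.42322 − 0.62278 = -0.19956.

-0.200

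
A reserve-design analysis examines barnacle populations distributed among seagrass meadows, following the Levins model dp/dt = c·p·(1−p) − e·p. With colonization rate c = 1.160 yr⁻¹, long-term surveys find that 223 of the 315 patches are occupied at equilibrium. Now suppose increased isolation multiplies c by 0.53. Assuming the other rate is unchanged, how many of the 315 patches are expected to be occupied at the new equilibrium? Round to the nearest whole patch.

Observed p* = 223/315 = 0.70794.
Balance c(1−p*) = e gives e = 1.160×(1 − 0.70794) = 0.33879.
New p* = 1 − e/c = 1 − 0.33879/0.61480 = 0.44894.
Expected occupied = 315 × 0.44894 = 141.42 ≈ 141.

141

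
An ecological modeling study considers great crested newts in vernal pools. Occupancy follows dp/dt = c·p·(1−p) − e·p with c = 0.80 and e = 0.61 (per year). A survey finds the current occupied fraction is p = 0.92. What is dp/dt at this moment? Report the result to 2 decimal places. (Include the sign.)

Colonization term: c·p·(1−p) = 0.80×0.92×0.0800 = 0.05888.
Extinction term: e·p = 0.56120.
dp/dt = 0.05888 − 0.56120 = -0.50232.

-0.50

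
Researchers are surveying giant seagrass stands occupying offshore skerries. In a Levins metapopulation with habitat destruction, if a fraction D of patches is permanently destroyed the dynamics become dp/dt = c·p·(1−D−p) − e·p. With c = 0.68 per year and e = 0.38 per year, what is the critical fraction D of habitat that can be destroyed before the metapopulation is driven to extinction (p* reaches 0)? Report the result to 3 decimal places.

0.441

The nontrivial equilibrium is p* = (1−D) − e/c; extinction occurs when this hits zero.
So D_crit = 1 − e/c = 1 − 0.38/0.68 = 1 − 0.5588 = 0.4412.
This equals the undisturbed p*, a classic result of Lande's extension.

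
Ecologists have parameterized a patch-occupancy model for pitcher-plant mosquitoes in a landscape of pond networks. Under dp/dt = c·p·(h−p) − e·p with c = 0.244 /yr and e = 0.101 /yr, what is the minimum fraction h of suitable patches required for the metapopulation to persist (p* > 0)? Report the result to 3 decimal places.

0.414

p* = h − e/c is positive only when h > e/c.
h_min = e/c = 0.101/0.244 = 0.4139.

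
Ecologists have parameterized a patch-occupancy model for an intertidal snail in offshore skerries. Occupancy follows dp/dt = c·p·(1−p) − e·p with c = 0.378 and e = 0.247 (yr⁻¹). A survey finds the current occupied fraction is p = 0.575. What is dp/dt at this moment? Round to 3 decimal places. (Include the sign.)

Colonization term: c·p·(1−p) = 0.378×0.575×0.4250 = 0.09237.
Extinction term: e·p = 0.14202.
dp/dt = 0.09237 − 0.14202 = -0.04965.

-0.050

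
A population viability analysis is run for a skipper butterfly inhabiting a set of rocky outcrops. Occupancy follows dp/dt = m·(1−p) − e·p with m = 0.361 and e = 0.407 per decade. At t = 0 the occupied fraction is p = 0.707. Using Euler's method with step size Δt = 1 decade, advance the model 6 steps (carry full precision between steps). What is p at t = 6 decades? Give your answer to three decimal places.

0.470

Update rule: p ← p + [m·(1−p) − e·p]·Δt with Δt = 1.
  1  |  dp/dt·Δt = -0.181976  |  p_1 = 0.525024
  2  |  dp/dt·Δt = -0.042218  |  p_2 = 0.482806
  3  |  dp/dt·Δt = -0.009795  |  p_3 = 0.473011
  4  |  dp/dt·Δt = -0.002272  |  p_4 = 0.470739
  5  |  dp/dt·Δt = -0.000527  |  p_5 = 0.470211
  6  |  dp/dt·Δt = -0.000122  |  p_6 = 0.470089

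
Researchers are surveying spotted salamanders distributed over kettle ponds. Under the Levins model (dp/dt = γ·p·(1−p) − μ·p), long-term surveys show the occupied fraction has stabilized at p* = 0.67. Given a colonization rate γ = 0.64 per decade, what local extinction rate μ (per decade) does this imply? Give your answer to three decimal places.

0.211

At equilibrium γ(1−p*) = μ.
μ = 0.64 × (1 − 0.67) = 0.64 × 0.3300 = 0.2112.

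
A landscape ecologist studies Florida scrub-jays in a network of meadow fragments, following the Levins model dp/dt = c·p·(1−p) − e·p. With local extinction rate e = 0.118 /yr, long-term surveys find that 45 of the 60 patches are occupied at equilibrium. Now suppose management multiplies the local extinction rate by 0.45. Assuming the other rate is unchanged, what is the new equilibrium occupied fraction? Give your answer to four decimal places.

0.8875

Observed p* = 45/60 = 0.75000.
Balance c(1−p*) = e gives c = e/(1 − 0.75000) = 0.118/0.25000 = 0.47200.
New p* = 1 − e/c = 1 − 0.05310/0.47200 = 0.88750.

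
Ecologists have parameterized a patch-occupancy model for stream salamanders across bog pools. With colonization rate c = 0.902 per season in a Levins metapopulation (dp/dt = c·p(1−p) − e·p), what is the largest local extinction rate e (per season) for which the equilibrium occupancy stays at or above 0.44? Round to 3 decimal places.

1 − e/c ≥ 0.44 ⇒ e ≤ c(1 − 0.44) = 0.902 × 0.5600.
e_max = 0.5051.

0.505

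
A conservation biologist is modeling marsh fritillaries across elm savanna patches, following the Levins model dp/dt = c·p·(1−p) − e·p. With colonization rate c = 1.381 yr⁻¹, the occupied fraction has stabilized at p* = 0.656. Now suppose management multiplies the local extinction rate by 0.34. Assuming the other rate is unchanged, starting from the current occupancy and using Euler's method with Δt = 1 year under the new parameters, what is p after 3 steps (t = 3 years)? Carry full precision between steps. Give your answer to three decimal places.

0.882

Balance c(1−p*) = e gives e = 1.381×(1 − 0.65600) = 0.47506.
Starting from p₀ = 0.65600; update p ← p + (dp/dt)·Δt with the new parameters.
t = 1: p = 0.65600 + (+0.20568) = 0.86168
t = 2: p = 0.86168 + (+0.02541) = 0.88710
t = 3: p = 0.88710 + (-0.00497) = 0.88213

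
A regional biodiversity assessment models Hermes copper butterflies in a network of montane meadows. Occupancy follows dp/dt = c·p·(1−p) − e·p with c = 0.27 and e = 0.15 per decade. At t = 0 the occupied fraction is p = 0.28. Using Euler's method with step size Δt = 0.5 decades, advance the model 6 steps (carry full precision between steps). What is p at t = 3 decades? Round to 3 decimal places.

0.316

Update rule: p ← p + [c·p·(1−p) − e·p]·Δt with Δt = 0.5.
  1  |  dp/dt·Δt = +0.006216  |  p_1 = 0.286216
  2  |  dp/dt·Δt = +0.006114  |  p_2 = 0.292330
  3  |  dp/dt·Δt = +0.006003  |  p_3 = 0.298333
  4  |  dp/dt·Δt = +0.005885  |  p_4 = 0.304218
  5  |  dp/dt·Δt = +0.005759  |  p_5 = 0.309977
  6  |  dp/dt·Δt = +0.005627  |  p_6 = 0.315604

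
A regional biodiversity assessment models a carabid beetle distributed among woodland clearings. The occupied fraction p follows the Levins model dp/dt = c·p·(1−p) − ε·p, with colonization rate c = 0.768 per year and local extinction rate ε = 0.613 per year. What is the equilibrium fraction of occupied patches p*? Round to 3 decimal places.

0.202

Setting dp/dt = 0 and dividing through by p* gives c·(1−p*) = ε.
So p* = 1 − ε/c = 1 − 0.613/0.768 = 1 − 0.7982 = 0.2018.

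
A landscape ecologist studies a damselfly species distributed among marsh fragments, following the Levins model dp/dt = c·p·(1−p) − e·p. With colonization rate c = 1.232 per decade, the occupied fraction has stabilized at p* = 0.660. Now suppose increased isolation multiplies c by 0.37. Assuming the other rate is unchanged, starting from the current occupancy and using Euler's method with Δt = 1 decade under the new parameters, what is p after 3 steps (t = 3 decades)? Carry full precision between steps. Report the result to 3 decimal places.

0.339

Balance c(1−p*) = e gives e = 1.232×(1 − 0.66000) = 0.41888.
Starting from p₀ = 0.66000; update p ← p + (dp/dt)·Δt with the new parameters.
t = 1: p = 0.66000 + (-0.17417) = 0.48583
t = 2: p = 0.48583 + (-0.08964) = 0.39619
t = 3: p = 0.39619 + (-0.05691) = 0.33928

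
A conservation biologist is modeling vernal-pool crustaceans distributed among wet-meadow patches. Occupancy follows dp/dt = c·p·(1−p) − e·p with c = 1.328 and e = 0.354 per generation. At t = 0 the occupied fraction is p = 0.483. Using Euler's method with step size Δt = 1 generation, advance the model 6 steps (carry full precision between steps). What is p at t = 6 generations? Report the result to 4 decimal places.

Update rule: p ← p + [c·p·(1−p) − e·p]·Δt with Δt = 1.
t = 1: p = 0.48300 + (+0.16063) = 0.64363
t = 2: p = 0.64363 + (+0.07676) = 0.72039
t = 3: p = 0.72039 + (+0.01248) = 0.73287
t = 4: p = 0.73287 + (+0.00055) = 0.73342
t = 5: p = 0.73342 + (+0.00001) = 0.73343
t = 6: p = 0.73343 + (+0.00000) = 0.73343

0.7334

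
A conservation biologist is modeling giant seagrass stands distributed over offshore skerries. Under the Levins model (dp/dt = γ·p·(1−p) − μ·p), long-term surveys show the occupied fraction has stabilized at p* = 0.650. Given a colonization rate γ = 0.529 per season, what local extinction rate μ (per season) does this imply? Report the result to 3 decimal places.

At equilibrium γ(1−p*) = μ.
μ = 0.529 × (1 − 0.650) = 0.529 × 0.3500 = 0.1852.

0.185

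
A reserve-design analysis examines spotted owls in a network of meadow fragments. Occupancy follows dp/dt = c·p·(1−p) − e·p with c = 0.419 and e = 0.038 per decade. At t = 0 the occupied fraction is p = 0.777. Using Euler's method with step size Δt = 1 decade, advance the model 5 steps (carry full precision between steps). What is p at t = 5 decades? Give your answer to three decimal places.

Update rule: p ← p + [c·p·(1−p) − e·p]·Δt with Δt = 1.
t = 1: p = 0.77700 + (+0.04307) = 0.82007
t = 2: p = 0.82007 + (+0.03066) = 0.85074
t = 3: p = 0.85074 + (+0.02088) = 0.87161
t = 4: p = 0.87161 + (+0.01377) = 0.88538
t = 5: p = 0.88538 + (+0.00888) = 0.89426

0.894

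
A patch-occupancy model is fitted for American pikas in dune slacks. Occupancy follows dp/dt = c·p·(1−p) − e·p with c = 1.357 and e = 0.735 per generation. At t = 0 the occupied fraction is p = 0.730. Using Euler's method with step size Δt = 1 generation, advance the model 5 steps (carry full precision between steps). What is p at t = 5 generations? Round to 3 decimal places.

Update rule: p ← p + [c·p·(1−p) − e·p]·Δt with Δt = 1.
  1  |  dp/dt·Δt = -0.269085  |  p_1 = 0.460915
  2  |  dp/dt·Δt = -0.001595  |  p_2 = 0.459319
  3  |  dp/dt·Δt = -0.000595  |  p_3 = 0.458724
  4  |  dp/dt·Δt = -0.000224  |  p_4 = 0.458500
  5  |  dp/dt·Δt = -0.000085  |  p_5 = 0.458415

0.458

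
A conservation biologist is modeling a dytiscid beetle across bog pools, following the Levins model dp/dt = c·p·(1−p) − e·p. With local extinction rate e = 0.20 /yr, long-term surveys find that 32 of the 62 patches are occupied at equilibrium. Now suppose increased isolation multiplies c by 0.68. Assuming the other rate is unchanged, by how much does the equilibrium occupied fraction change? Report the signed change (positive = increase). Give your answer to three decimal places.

-0.228

Observed p* = 32/62 = 0.51613.
Balance c(1−p*) = e gives c = e/(1 − 0.51613) = 0.20/0.48387 = 0.41333.
New p* = 1 − e/c = 1 − 0.20000/0.28106 = 0.28841.
Δp* = 0.28841 − 0.51613 = -0.22772.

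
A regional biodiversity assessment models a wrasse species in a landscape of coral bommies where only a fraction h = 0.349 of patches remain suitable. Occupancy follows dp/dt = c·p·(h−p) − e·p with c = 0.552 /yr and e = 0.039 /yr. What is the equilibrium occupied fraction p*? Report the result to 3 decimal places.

0.278

Setting dp/dt = 0 and dividing by p* gives c·(h−p*) = e.
So p* = h − e/c = 0.349 − 0.039/0.552 = 0.349 − 0.0707 = 0.2783.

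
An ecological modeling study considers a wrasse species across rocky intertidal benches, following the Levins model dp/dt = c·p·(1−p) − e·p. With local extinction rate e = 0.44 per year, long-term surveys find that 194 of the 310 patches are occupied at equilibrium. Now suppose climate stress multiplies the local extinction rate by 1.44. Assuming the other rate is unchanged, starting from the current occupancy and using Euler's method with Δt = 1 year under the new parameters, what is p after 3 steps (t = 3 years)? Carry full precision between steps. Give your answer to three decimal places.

Observed p* = 194/310 = 0.62581.
Balance c(1−p*) = e gives c = e/(1 − 0.62581) = 0.44/0.37419 = 1.17586.
Starting from p₀ = 0.62581; update p ← p + (dp/dt)·Δt with the new parameters.
step 1: Δp = -0.12116, p = 0.50465
step 2: Δp = -0.02581, p = 0.47884
step 3: Δp = -0.00996, p = 0.46889

0.469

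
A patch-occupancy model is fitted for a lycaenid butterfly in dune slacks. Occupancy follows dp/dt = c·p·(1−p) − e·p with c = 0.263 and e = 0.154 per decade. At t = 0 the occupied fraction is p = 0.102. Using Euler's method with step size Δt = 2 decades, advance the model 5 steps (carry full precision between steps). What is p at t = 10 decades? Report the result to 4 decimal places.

0.2007

Update rule: p ← p + [c·p·(1−p) − e·p]·Δt with Δt = 2.
  1  |  dp/dt·Δt = +0.016763  |  p_1 = 0.118763
  2  |  dp/dt·Δt = +0.018471  |  p_2 = 0.137235
  3  |  dp/dt·Δt = +0.020011  |  p_3 = 0.157246
  4  |  dp/dt·Δt = +0.021274  |  p_4 = 0.178519
  5  |  dp/dt·Δt = +0.022154  |  p_5 = 0.200673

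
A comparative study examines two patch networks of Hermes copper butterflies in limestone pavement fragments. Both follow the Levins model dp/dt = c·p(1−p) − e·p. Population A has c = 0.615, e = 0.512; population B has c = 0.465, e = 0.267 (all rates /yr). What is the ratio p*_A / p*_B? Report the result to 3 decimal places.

A: p*_A = 1 − 0.512/0.615 = 0.1675.
B: p*_B = 1 − 0.267/0.465 = 0.4258.
p*_A / p*_B = 0.1675/0.4258 = 0.3933.

0.393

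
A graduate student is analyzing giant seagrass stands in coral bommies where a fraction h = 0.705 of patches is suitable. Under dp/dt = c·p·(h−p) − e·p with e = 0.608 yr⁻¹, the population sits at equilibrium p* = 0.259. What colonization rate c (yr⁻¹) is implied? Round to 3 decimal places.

At equilibrium c(h−p*) = e, so c = e/(h−p*).
c = 0.608/(0.705 − 0.259) = 0.608/0.4460 = 1.3632.

1.363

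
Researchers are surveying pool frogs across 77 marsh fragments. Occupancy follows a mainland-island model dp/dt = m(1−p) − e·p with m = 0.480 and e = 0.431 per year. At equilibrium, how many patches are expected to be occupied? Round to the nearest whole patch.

p* = m/(m+e) = 0.480/0.9110 = 0.5269.
Expected occupied patches = N × p* = 77 × 0.5269 = 40.57 ≈ 41.

41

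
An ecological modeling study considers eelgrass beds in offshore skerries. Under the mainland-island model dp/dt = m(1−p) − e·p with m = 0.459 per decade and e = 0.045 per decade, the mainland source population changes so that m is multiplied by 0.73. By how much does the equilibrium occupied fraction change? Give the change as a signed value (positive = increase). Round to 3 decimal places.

Before: p* = 0.459/(0.459+0.045) = 0.9107.
After: m = 0.33507, e = 0.045; p* = 0.33507/0.3801 = 0.8816.
Δp* = 0.8816 − 0.9107 = -0.0291.

-0.029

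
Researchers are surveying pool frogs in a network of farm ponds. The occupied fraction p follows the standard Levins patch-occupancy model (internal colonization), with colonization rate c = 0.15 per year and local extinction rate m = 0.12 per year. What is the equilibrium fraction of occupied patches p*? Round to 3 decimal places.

0.200

Setting dp/dt = 0 and dividing through by p* gives c·(1−p*) = m.
So p* = 1 − m/c = 1 − 0.12/0.15 = 1 − 0.8000 = 0.2000.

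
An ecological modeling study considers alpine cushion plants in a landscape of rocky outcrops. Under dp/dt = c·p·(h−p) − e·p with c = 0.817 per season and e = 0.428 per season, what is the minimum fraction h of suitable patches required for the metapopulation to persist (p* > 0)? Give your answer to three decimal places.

p* = h − e/c is positive only when h > e/c.
h_min = e/c = 0.428/0.817 = 0.5239.

0.524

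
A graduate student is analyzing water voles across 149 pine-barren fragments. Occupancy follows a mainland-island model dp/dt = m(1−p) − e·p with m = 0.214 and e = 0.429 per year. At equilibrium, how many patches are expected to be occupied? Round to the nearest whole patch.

50

p* = m/(m+e) = 0.214/0.6430 = 0.3328.
Expected occupied patches = N × p* = 149 × 0.3328 = 49.59 ≈ 50.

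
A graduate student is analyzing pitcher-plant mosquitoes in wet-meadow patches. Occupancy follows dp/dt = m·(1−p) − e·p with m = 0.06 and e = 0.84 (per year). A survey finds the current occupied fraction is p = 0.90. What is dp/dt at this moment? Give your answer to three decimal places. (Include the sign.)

Colonization term: m·(1−p) = 0.06×0.1000 = 0.00600.
Extinction term: e·p = 0.75600.
dp/dt = 0.00600 − 0.75600 = -0.75000.

-0.750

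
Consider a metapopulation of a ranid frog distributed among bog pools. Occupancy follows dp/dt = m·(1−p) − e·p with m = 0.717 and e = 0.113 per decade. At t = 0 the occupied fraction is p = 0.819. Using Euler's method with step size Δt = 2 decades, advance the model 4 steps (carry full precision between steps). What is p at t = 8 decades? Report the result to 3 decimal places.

0.855

Update rule: p ← p + [m·(1−p) − e·p]·Δt with Δt = 2.
  1  |  dp/dt·Δt = +0.074460  |  p_1 = 0.893460
  2  |  dp/dt·Δt = -0.049144  |  p_2 = 0.844316
  3  |  dp/dt·Δt = +0.032435  |  p_3 = 0.876751
  4  |  dp/dt·Δt = -0.021407  |  p_4 = 0.855344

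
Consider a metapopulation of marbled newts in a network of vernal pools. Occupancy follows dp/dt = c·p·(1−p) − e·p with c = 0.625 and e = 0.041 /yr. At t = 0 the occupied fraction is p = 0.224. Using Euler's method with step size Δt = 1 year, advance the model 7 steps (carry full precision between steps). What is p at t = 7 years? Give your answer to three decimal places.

Update rule: p ← p + [c·p·(1−p) − e·p]·Δt with Δt = 1.
t = 1: p = 0.22400 + (+0.09946) = 0.32346
t = 2: p = 0.32346 + (+0.12351) = 0.44696
t = 3: p = 0.44696 + (+0.13617) = 0.58313
t = 4: p = 0.58313 + (+0.12802) = 0.71115
t = 5: p = 0.71115 + (+0.09923) = 0.81038
t = 6: p = 0.81038 + (+0.06281) = 0.87319
t = 7: p = 0.87319 + (+0.03340) = 0.90660

0.907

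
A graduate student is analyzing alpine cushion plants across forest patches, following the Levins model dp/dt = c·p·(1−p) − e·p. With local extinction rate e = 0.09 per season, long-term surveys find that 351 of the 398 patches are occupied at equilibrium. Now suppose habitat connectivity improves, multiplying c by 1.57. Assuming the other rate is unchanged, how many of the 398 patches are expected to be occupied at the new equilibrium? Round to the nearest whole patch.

Observed p* = 351/398 = 0.88191.
Balance c(1−p*) = e gives c = e/(1 − 0.88191) = 0.09/0.11809 = 0.76213.
New p* = 1 − e/c = 1 − 0.09000/1.19654 = 0.92478.
Expected occupied = 398 × 0.92478 = 368.06 ≈ 368.

368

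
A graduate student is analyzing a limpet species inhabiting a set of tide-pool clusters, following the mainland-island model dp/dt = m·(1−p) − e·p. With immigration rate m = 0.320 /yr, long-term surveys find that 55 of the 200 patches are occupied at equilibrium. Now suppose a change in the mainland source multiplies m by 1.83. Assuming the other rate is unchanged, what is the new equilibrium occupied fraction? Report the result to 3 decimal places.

0.410

Observed p* = 55/200 = 0.27500.
Balance m(1−p*) = e·p* gives e = m(1−p*)/p* = 0.320×0.72500/0.27500 = 0.84364.
New p* = m/(m+e) = 0.58560/(0.58560+0.84364) = 0.40973.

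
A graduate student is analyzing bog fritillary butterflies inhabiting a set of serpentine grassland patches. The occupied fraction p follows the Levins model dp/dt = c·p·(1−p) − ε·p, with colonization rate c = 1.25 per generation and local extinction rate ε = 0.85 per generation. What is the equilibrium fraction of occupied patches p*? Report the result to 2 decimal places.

Setting dp/dt = 0 and dividing through by p* gives c·(1−p*) = ε.
So p* = 1 − ε/c = 1 − 0.85/1.25 = 1 − 0.6800 = 0.3200.

0.32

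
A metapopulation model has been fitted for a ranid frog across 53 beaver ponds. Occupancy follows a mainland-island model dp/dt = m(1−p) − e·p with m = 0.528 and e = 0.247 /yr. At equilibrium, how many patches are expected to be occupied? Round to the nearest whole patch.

p* = m/(m+e) = 0.528/0.7750 = 0.6813.
Expected occupied patches = N × p* = 53 × 0.6813 = 36.11 ≈ 36.

36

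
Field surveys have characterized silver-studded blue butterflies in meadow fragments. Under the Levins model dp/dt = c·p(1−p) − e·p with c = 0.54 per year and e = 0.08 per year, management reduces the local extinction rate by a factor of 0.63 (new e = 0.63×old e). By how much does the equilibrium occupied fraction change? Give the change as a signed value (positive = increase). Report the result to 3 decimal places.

Before: p* = 1 − 0.08/0.54 = 0.8519.
After the change, c = 0.54, e = 0.0504, so p* = 1 − 0.0504/0.54 = 0.9067.
Δp* = 0.9067 − 0.8519 = +0.0548.

0.055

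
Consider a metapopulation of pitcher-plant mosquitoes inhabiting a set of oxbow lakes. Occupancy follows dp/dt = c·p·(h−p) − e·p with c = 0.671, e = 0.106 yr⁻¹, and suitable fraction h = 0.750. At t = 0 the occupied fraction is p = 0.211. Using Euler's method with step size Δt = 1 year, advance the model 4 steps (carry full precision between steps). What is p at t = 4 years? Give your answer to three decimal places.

0.435

Update rule: p ← p + [c·p·(h−p) − e·p]·Δt with Δt = 1.
p: 0.21100 → 0.26495  (Δp = +0.05395)
p: 0.26495 → 0.32309  (Δp = +0.05815)
p: 0.32309 → 0.38140  (Δp = +0.05830)
p: 0.38140 → 0.43530  (Δp = +0.05390)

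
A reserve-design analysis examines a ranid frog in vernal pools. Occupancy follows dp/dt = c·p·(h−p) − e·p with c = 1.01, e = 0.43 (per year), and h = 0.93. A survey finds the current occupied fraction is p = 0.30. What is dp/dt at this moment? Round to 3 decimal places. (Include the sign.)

Colonization term: c·p·(h−p) = 1.01×0.30×0.6300 = 0.19089.
Extinction term: e·p = 0.12900.
dp/dt = 0.19089 − 0.12900 = 0.06189.

0.062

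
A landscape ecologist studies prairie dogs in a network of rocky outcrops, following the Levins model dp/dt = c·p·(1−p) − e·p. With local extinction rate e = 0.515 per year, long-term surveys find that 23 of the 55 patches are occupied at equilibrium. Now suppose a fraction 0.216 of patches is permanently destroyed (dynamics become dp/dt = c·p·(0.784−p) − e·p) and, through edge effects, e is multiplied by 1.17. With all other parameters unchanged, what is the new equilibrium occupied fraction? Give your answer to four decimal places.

0.1033

Observed p* = 23/55 = 0.41818.
Balance c(1−p*) = e gives c = e/(1 − 0.41818) = 0.515/0.58182 = 0.88515.
New p* = 0.784 − e/c = 0.784 − 0.60255/0.88515 = 0.10327.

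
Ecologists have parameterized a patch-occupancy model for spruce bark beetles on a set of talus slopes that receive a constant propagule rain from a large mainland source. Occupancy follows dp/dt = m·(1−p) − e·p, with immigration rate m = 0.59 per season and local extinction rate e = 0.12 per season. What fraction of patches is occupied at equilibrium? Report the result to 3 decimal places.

0.831

Setting dp/dt = 0: m − m·p* = e·p*, so m = (m+e)·p*.
p* = m/(m+e) = 0.59/(0.59+0.12) = 0.59/0.7100 = 0.8310.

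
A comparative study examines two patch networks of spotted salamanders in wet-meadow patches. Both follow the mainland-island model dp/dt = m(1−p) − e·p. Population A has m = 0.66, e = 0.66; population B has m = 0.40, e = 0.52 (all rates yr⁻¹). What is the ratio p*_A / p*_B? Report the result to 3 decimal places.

A: p*_A = m/(m+e) = 0.66/1.3200 = 0.5000.
B: p*_B = 0.40/0.9200 = 0.4348.
p*_A / p*_B = 0.5000/0.4348 = 1.1500.

1.150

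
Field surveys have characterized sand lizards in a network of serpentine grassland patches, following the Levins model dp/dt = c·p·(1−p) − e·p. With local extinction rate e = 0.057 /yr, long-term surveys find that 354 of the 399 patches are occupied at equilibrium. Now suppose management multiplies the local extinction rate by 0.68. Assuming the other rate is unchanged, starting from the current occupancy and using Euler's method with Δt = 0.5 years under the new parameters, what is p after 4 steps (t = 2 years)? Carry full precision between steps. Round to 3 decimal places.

0.910

Observed p* = 354/399 = 0.88722.
Balance c(1−p*) = e gives c = e/(1 − 0.88722) = 0.057/0.11278 = 0.50540.
Starting from p₀ = 0.88722; update p ← p + (dp/dt)·Δt with the new parameters.
t = 0.5: p = 0.88722 + (+0.00809) = 0.89531
t = 1: p = 0.89531 + (+0.00633) = 0.90164
t = 1.5: p = 0.90164 + (+0.00494) = 0.90658
t = 2: p = 0.90658 + (+0.00383) = 0.91041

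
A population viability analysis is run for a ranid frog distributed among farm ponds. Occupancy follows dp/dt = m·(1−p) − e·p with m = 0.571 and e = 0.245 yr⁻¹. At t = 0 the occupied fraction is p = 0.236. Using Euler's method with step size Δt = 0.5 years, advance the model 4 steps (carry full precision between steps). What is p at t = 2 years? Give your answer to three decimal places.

0.643

Update rule: p ← p + [m·(1−p) − e·p]·Δt with Δt = 0.5.
p: 0.23600 → 0.42521  (Δp = +0.18921)
p: 0.42521 → 0.53723  (Δp = +0.11201)
p: 0.53723 → 0.60354  (Δp = +0.06631)
p: 0.60354 → 0.64279  (Δp = +0.03926)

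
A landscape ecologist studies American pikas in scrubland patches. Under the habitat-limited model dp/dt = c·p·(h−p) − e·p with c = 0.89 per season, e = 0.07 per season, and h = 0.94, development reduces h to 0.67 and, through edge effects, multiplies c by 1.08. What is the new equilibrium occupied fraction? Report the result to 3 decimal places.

0.597

Before: p* = h − e/c = 0.94 − 0.07/0.89 = 0.94 − 0.0787 = 0.8613.
After: c = 0.9612, e = 0.07, h = 0.67; p* = 0.67 − 0.07/0.9612 = 0.5972.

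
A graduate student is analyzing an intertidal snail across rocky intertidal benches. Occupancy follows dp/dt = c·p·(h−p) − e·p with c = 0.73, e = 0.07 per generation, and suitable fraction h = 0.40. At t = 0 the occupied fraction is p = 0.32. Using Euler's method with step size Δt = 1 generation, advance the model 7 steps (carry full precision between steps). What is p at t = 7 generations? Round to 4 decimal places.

Update rule: p ← p + [c·p·(h−p) − e·p]·Δt with Δt = 1.
t = 1: p = 0.32000 + (-0.00371) = 0.31629
t = 2: p = 0.31629 + (-0.00281) = 0.31348
t = 3: p = 0.31348 + (-0.00214) = 0.31133
t = 4: p = 0.31133 + (-0.00164) = 0.30969
t = 5: p = 0.30969 + (-0.00126) = 0.30843
t = 6: p = 0.30843 + (-0.00097) = 0.30746
t = 7: p = 0.30746 + (-0.00075) = 0.30671

0.3067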